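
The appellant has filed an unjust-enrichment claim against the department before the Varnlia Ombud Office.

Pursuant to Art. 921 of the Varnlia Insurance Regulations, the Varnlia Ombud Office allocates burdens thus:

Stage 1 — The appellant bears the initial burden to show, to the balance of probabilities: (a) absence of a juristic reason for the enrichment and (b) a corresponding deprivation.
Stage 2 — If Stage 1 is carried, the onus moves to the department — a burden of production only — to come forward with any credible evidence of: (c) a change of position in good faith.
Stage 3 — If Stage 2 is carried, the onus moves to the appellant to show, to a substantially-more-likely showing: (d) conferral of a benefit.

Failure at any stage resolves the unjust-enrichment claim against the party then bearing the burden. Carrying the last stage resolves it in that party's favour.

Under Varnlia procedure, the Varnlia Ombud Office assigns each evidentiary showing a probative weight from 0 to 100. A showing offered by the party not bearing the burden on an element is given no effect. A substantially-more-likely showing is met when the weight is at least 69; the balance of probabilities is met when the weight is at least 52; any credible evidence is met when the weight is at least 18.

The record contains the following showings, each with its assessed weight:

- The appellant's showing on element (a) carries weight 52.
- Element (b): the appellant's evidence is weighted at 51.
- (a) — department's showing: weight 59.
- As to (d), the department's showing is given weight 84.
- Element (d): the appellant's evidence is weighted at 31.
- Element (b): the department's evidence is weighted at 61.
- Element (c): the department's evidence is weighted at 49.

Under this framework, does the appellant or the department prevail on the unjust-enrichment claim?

department

Stage 1 — burden on appellant; standard: the balance of probabilities (weight is at least 52).
    (a): 52 (department's 59 disregarded) ≥ 52 [met]
    (b): 51 (department's 61 disregarded) < 52 [not met]
  Stage 1 not carried; the appellant fails its burden.
The department prevails.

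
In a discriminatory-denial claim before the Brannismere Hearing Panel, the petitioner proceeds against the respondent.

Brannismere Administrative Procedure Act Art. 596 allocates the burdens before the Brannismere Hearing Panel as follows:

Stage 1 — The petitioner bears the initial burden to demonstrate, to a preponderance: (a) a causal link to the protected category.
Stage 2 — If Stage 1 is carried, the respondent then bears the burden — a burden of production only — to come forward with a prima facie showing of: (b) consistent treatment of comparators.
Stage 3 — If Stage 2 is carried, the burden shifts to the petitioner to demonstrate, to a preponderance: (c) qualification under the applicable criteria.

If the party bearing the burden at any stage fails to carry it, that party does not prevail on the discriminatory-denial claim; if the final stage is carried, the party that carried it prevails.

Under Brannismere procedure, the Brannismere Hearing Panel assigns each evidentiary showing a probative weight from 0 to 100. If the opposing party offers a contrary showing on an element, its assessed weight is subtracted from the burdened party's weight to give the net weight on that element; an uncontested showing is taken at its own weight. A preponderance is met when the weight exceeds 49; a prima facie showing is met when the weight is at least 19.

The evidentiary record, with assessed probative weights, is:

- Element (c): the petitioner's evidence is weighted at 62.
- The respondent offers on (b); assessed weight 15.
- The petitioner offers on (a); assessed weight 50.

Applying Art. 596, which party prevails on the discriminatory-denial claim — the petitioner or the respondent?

Stage 1 — burden on petitioner; standard: a preponderance (weight exceeds 49).
    (a): 50 > 49 [met]
  All elements met. The burden passes to the respondent.
Stage 2 — burden on respondent; standard: a prima facie showing (weight is at least 19).
    (b): 15 < 19 [not met]
  The respondent does not carry Stage 2.
The analysis ends at Stage 2; the petitioner prevails.

petitioner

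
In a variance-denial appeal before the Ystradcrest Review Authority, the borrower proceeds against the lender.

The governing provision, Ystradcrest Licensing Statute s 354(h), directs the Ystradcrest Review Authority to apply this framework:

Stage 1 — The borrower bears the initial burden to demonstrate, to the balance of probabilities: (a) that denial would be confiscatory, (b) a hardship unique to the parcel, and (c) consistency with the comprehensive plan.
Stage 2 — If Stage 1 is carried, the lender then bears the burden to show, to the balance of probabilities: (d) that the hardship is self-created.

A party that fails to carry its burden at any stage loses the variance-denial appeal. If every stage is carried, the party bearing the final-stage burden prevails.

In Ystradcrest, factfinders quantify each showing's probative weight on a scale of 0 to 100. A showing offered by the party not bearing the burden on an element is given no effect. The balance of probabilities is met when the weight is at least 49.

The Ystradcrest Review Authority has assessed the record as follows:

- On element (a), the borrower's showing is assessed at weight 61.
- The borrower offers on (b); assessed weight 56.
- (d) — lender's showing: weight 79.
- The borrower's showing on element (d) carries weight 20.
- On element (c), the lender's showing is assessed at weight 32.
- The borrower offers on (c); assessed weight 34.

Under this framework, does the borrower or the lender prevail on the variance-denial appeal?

lender

Stage 1 (borrower, the balance of probabilities, weight is at least 49): (a) 61 ≥ 49 — meets; (b) 56 ≥ 49 — meets; (c) 34 (lender's 32 disregarded) < 49 — fails.
  Stage 1 not carried; the borrower fails its burden.
The lender prevails.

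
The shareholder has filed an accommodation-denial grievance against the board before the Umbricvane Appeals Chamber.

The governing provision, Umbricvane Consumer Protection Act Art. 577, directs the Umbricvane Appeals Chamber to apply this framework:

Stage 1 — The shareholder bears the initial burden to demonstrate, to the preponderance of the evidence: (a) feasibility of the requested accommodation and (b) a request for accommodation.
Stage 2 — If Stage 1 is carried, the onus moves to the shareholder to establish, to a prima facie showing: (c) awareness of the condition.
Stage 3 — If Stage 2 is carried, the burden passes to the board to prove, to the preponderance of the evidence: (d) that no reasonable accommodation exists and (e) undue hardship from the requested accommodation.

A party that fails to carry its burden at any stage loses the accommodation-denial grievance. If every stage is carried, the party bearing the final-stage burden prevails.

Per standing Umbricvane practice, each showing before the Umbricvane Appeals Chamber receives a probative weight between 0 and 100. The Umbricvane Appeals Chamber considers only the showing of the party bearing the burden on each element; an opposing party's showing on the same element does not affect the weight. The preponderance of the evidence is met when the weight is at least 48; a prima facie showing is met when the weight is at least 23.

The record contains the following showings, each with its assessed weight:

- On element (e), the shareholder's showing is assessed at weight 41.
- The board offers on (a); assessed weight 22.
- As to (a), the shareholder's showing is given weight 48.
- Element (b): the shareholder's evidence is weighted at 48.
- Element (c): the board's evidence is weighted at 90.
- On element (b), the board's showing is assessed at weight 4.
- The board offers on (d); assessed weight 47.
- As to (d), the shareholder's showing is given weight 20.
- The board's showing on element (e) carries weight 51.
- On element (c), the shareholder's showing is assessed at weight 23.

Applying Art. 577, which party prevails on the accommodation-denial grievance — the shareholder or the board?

shareholder

Stage 1 (shareholder, the preponderance of the evidence, weight is at least 48): (a) 48 (board's 22 disregarded) ≥ 48 — meets; (b) 48 (board's 4 disregarded) ≥ 48 — meets.
  Stage 1 carried; the burden remains with the shareholder.
Stage 2 (shareholder, a prima facie showing, weight is at least 23): (c) 23 (board's 90 disregarded) ≥ 23 — meets.
  Stage 2 carried; the burden shifts to the board.
Stage 3 (board, the preponderance of the evidence, weight is at least 48): (d) 47 (shareholder's 20 disregarded) < 48 — fails; (e) 51 (shareholder's 41 disregarded) ≥ 48 — meets.
  Stage 3 not carried; the board fails its burden.
The shareholder prevails.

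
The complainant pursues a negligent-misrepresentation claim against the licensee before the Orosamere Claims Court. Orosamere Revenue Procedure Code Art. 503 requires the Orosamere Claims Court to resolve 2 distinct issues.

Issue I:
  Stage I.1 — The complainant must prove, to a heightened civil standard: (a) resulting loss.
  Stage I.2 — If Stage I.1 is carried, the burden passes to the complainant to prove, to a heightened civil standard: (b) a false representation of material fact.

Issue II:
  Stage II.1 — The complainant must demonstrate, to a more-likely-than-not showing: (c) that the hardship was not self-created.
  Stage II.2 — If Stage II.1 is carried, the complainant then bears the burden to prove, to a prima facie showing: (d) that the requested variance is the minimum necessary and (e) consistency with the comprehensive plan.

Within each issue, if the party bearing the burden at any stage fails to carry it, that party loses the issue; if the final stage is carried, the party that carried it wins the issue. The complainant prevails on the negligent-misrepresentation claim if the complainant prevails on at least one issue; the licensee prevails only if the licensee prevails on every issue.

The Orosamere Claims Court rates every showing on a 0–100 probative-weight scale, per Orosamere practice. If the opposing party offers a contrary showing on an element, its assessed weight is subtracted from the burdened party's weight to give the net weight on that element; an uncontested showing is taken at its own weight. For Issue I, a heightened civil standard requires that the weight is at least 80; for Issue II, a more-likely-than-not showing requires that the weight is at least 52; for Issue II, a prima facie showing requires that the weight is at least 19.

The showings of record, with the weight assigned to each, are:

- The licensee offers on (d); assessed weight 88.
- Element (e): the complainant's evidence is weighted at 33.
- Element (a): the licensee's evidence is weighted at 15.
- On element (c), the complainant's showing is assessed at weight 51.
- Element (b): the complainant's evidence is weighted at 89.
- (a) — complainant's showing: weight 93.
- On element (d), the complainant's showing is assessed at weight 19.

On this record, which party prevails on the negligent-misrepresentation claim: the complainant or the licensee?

— Issue I —
Stage I.1 (complainant, a heightened civil standard, weight is at least 80): (a) net 93−15=78 < 80 — fails.
  The complainant does not carry Stage I.1.
So the licensee prevails on this issue.
— Issue II —
At Stage II.1 the complainant must meet a more-likely-than-not showing (weight is at least 52): on (c) the weight is 51, < 52, so (c) does not meet the standard.
  The complainant does not carry Stage II.1.
So the licensee prevails on this issue.
Per-issue: Issue I → licensee; Issue II → licensee. The complainant must prevail on at least one issue; overall, the licensee prevails.

licensee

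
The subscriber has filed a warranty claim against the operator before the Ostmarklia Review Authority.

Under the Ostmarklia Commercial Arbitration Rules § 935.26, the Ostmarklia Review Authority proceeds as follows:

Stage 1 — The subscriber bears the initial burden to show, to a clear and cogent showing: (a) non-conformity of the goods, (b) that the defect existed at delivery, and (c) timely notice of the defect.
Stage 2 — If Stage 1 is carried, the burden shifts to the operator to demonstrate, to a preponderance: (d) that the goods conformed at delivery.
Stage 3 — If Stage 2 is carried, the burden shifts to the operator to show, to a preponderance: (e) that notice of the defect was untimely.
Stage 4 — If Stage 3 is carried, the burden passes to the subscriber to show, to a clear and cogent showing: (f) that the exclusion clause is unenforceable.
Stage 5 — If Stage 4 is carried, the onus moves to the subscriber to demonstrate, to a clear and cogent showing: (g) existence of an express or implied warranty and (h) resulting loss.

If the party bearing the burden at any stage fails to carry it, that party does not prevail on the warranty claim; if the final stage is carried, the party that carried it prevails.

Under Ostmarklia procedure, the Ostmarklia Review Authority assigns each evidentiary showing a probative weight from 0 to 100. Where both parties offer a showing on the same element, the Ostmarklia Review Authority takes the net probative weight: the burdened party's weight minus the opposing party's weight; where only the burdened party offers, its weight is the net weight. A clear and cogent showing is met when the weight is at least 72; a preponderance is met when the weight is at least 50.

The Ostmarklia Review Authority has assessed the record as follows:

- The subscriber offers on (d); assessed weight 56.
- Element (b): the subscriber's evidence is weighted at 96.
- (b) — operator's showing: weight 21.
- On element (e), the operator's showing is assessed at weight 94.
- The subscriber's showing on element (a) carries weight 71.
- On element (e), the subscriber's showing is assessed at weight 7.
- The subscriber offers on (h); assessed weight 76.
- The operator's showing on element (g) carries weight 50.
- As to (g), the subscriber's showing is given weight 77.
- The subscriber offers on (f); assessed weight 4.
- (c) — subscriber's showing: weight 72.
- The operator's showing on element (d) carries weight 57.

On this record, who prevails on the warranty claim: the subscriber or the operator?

At Stage 1 the subscriber must meet a clear and cogent showing (weight is at least 72): on (a) the weight is 71, which does not reach 72, so (a) does not meet the standard; on (b) the weight is 96 less the opposing 21 gives net 75, which does reach 72, so (b) meets the standard; on (c) the weight is 72, which does reach 72, so (c) meets the standard.
  The subscriber does not carry Stage 1.
So the operator prevails.

operator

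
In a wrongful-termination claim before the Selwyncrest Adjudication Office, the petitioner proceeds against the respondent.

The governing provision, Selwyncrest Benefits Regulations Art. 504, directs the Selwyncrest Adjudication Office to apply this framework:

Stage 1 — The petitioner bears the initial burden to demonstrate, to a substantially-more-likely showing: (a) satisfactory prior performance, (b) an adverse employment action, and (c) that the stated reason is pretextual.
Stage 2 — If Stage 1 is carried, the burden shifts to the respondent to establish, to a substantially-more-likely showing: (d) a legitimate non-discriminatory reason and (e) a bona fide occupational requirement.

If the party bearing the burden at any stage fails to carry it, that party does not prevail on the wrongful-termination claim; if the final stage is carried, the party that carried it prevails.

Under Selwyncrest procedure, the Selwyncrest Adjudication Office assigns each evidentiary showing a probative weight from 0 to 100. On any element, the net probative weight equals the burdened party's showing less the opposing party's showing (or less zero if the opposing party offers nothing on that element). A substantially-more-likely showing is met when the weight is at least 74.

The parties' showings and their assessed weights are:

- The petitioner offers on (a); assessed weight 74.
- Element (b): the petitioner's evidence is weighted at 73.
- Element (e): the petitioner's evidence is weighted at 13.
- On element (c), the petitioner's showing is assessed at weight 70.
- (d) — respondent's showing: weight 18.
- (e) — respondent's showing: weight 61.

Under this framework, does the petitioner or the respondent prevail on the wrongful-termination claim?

Stage 1 (petitioner, a substantially-more-likely showing, weight is at least 74): (a) 74 ≥ 74 — meets; (b) 73 < 74 — fails; (c) 70 < 74 — fails.
  Stage 1 not carried; the petitioner fails its burden.
The respondent prevails.

respondent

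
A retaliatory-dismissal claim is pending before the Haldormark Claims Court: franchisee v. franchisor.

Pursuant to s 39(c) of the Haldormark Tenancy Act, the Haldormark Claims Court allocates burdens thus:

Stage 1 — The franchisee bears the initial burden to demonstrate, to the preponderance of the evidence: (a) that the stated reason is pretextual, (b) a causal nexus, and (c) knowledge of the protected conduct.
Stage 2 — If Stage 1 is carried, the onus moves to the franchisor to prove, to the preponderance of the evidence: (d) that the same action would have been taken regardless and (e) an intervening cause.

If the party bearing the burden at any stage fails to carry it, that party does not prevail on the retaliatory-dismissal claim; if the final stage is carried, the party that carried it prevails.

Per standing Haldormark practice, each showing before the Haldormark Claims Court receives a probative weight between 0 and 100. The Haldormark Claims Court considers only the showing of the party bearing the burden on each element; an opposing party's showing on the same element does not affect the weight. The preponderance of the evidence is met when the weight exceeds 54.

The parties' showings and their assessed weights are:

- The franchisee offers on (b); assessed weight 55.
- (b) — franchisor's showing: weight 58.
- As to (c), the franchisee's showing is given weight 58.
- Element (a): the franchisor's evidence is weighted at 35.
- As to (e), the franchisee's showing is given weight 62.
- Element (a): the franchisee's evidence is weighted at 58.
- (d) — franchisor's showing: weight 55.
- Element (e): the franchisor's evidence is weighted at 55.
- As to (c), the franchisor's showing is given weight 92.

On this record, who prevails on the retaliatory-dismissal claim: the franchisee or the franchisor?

franchisor

At Stage 1 the franchisee must meet the preponderance of the evidence (weight exceeds 54): on (a) the weight is 58 (the franchisor's 35 is given no effect), > 54, so (a) meets the standard; on (b) the weight is 55 (the franchisor's 58 is given no effect), which does exceed 54, so (b) meets the standard; on (c) the weight is 58 (the franchisor's 92 is given no effect), which does exceed 54, so (c) meets the standard.
  Stage 1 carried; the burden shifts to the franchisor.
At Stage 2 the franchisor must meet the preponderance of the evidence (weight exceeds 54): on (d) the weight is 55, > 54, so (d) meets the standard; on (e) the weight is 55 (the franchisee's 62 is given no effect), which does exceed 54, so (e) meets the standard.
  All elements met at the final stage.
Every stage carried; the franchisor prevails.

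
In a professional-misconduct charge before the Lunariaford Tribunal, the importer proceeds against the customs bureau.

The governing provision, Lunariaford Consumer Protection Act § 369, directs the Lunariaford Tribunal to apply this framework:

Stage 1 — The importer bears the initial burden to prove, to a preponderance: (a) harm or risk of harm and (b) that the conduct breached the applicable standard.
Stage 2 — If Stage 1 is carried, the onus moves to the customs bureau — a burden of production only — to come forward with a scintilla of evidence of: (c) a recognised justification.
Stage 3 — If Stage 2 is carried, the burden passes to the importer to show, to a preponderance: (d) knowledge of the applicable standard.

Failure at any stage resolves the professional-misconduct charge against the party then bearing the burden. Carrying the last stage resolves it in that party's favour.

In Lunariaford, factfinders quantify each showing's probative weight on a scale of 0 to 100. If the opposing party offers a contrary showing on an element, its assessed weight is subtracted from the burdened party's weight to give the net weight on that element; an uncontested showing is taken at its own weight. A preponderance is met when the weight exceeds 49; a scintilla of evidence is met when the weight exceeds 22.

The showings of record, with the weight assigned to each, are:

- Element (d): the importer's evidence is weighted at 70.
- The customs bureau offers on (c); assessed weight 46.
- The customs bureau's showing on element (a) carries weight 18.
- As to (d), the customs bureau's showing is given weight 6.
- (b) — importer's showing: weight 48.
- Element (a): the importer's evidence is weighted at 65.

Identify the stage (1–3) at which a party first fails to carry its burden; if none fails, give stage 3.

At Stage 1 the importer must meet a preponderance (weight exceeds 49): on (a) the weight is 65 less the opposing 18 gives net 47, which does not exceed 49, so (a) does not meet the standard; on (b) the weight is 48, ≤ 49, so (b) does not meet the standard.
  Stage 1 not carried; the importer fails its burden.
The analysis ends at Stage 1; the customs bureau prevails.

stage 1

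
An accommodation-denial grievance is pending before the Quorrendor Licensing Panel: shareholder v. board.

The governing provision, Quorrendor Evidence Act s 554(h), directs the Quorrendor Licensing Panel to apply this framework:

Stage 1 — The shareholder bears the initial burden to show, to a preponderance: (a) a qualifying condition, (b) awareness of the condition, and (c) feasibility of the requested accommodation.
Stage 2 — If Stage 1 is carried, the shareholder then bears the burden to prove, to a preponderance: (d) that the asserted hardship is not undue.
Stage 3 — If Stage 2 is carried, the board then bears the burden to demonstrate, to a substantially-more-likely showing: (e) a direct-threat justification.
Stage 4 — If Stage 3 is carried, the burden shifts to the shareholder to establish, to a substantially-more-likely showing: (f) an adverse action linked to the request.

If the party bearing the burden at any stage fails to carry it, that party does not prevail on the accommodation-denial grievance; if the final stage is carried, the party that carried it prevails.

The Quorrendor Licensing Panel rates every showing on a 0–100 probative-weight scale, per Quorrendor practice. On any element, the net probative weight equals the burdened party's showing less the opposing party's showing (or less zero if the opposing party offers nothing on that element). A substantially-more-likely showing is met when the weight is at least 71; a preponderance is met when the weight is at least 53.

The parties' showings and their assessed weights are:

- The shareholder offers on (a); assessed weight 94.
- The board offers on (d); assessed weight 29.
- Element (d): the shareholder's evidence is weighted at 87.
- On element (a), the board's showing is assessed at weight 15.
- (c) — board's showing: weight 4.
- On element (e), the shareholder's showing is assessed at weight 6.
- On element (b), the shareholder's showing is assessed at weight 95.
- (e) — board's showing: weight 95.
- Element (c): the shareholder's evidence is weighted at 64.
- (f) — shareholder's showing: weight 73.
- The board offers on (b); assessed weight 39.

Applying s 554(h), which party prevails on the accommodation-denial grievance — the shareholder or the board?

Stage 1 (shareholder, a preponderance, weight is at least 53): (a) net 94−15=79 ≥ 53 — meets; (b) net 95−39=56 ≥ 53 — meets; (c) net 64−4=60 ≥ 53 — meets.
  Stage 1 carried; the burden remains with the shareholder.
Stage 2 (shareholder, a preponderance, weight is at least 53): (d) net 87−29=58 ≥ 53 — meets.
  Stage 2 is satisfied; the onus moves to the board.
Stage 3 (board, a substantially-more-likely showing, weight is at least 71): (e) net 95−6=89 ≥ 71 — meets.
  All elements met. The burden passes to the shareholder.
Stage 4 (shareholder, a substantially-more-likely showing, weight is at least 71): (f) 73 ≥ 71 — meets.
  Stage 4 carried; the final stage is satisfied.
Every stage carried; the shareholder prevails.

shareholder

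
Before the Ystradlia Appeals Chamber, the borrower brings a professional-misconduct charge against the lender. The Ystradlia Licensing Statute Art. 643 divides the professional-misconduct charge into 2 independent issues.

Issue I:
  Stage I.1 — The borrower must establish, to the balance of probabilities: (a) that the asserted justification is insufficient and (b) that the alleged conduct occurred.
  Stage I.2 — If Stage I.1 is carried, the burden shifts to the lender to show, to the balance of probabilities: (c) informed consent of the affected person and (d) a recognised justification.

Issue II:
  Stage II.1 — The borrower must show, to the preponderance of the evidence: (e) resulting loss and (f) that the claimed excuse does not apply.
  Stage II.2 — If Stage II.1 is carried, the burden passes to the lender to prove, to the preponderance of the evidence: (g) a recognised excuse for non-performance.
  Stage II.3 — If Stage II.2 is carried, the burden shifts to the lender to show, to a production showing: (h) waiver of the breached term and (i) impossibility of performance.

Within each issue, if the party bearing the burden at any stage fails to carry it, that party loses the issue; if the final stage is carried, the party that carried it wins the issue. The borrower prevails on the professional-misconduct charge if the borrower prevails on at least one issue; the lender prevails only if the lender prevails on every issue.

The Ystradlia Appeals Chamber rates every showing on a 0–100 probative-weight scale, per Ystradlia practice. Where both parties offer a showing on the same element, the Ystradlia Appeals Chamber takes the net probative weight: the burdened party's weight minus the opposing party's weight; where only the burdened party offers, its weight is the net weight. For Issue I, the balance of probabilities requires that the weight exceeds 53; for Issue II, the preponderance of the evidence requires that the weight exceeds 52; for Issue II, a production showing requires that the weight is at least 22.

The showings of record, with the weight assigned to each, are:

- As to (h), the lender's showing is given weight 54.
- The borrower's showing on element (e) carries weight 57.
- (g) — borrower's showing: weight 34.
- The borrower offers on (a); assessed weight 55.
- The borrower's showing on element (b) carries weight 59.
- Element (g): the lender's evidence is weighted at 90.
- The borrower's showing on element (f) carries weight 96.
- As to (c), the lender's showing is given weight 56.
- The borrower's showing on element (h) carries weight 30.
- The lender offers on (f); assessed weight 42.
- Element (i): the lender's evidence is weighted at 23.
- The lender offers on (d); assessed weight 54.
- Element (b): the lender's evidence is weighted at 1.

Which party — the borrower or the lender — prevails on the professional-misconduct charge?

lender

— Issue I —
Stage I.1 (borrower, the balance of probabilities, weight exceeds 53): (a) 55 > 53 — meets; (b) net 59−1=58 > 53 — meets.
  All elements met. The burden passes to the lender.
Stage I.2 (lender, the balance of probabilities, weight exceeds 53): (c) 56 > 53 — meets; (d) 54 > 53 — meets.
  The lender carries the last stage.
With every stage satisfied, the lender prevails on this issue.
— Issue II —
At Stage II.1 the borrower must meet the preponderance of the evidence (weight exceeds 52): on (e) the weight is 57, > 52, so (e) meets the standard; on (f) the weight is 96 less the opposing 42 gives net 54, > 52, so (f) meets the standard.
  All elements met. The burden passes to the lender.
At Stage II.2 the lender must meet the preponderance of the evidence (weight exceeds 52): on (g) the weight is 90 less the opposing 34 gives net 56, which does exceed 52, so (g) meets the standard.
  Stage II.2 is satisfied; the lender continues to bear the burden.
At Stage II.3 the lender must meet a production showing (weight is at least 22): on (h) the weight is 54 less the opposing 30 gives net 24, ≥ 22, so (h) meets the standard; on (i) the weight is 23, which does reach 22, so (i) meets the standard.
  Stage II.3 carried; the final stage is satisfied.
With every stage satisfied, the lender prevails on this issue.
Per-issue: Issue I → lender; Issue II → lender. The borrower must prevail on at least one issue; overall, the lender prevails.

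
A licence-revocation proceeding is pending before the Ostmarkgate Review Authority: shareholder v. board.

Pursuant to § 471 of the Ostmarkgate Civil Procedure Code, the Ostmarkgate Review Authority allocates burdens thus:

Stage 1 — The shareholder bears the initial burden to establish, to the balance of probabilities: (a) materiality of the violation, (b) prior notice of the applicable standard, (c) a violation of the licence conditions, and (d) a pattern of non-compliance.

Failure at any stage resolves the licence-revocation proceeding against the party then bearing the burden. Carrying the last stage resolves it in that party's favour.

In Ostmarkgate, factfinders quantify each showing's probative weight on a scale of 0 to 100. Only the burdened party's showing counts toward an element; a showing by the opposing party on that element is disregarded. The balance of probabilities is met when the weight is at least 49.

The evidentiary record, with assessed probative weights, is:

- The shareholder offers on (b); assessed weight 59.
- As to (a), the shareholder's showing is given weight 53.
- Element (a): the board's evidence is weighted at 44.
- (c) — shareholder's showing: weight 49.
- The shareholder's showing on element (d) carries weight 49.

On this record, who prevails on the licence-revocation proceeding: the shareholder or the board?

shareholder

Stage 1 (shareholder, the balance of probabilities, weight is at least 49): (a) 53 (board's 44 disregarded) ≥ 49 — meets; (b) 59 ≥ 49 — meets; (c) 49 ≥ 49 — meets; (d) 49 ≥ 49 — meets.
  All elements met at the final stage.
With every stage satisfied, the shareholder prevails.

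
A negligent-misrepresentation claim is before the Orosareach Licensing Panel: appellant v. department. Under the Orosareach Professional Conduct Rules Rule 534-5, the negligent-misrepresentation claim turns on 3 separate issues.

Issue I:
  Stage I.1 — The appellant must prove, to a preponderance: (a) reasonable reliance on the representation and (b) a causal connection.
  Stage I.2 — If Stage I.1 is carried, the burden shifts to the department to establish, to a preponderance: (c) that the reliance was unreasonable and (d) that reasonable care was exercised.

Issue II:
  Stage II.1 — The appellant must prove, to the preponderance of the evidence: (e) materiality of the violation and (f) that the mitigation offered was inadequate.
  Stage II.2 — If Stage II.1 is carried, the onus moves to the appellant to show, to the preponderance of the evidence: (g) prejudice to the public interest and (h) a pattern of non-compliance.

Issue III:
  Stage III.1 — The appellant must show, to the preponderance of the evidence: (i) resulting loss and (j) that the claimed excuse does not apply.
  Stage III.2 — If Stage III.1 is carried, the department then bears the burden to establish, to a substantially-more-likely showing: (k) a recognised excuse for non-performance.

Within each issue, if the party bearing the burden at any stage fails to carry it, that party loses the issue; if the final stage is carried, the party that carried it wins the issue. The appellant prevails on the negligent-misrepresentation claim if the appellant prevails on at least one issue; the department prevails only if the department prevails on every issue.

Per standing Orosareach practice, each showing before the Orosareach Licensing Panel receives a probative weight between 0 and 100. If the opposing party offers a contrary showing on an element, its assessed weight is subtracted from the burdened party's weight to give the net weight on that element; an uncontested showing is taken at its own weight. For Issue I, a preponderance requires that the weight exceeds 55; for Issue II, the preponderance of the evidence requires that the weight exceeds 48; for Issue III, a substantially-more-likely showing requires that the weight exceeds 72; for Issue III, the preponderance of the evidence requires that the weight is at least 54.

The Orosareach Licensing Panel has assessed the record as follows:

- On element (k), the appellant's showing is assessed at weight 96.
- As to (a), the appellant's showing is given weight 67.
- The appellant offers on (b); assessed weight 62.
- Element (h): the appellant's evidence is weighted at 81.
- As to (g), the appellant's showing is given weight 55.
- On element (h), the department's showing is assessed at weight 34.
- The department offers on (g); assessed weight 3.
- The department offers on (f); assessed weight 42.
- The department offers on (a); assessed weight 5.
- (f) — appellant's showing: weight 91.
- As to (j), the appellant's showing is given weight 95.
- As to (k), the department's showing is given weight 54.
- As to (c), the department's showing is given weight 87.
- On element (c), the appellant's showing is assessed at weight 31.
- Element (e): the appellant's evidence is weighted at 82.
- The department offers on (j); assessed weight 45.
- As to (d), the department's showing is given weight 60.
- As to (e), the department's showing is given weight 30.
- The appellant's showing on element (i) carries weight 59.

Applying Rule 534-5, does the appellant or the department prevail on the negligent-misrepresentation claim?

— Issue I —
At Stage I.1 the appellant must meet a preponderance (weight exceeds 55): on (a) the weight is 67 less the opposing 5 gives net 62, > 55, so (a) meets the standard; on (b) the weight is 62, which does exceed 55, so (b) meets the standard.
  All elements met. The burden passes to the department.
At Stage I.2 the department must meet a preponderance (weight exceeds 55): on (c) the weight is 87 less the opposing 31 gives net 56, > 55, so (c) meets the standard; on (d) the weight is 60, which does exceed 55, so (d) meets the standard.
  All elements met at the final stage.
Every stage carried; the department prevails on this issue.
— Issue II —
Stage II.1 (appellant, the preponderance of the evidence, weight exceeds 48): (e) net 82−30=52 > 48 — meets; (f) net 91−42=49 > 48 — meets.
  All elements met. The appellant retains the burden for Stage II.2.
Stage II.2 (appellant, the preponderance of the evidence, weight exceeds 48): (g) net 55−3=52 > 48 — meets; (h) net 81−34=47 ≤ 48 — fails.
  The appellant does not carry Stage II.2.
So the department prevails on this issue.
— Issue III —
Stage III.1 — burden on appellant; standard: the preponderance of the evidence (weight is at least 54).
    (i): 59 ≥ 54 [met]
    (j): 95 − 45 = 50 < 54 [not met]
  Not every element is met, so the appellant fails to carry Stage III.1.
The analysis ends at Stage III.1; the department prevails on this issue.
Per-issue: Issue I → department; Issue II → department; Issue III → department. The appellant must prevail on at least one issue; overall, the department prevails.

department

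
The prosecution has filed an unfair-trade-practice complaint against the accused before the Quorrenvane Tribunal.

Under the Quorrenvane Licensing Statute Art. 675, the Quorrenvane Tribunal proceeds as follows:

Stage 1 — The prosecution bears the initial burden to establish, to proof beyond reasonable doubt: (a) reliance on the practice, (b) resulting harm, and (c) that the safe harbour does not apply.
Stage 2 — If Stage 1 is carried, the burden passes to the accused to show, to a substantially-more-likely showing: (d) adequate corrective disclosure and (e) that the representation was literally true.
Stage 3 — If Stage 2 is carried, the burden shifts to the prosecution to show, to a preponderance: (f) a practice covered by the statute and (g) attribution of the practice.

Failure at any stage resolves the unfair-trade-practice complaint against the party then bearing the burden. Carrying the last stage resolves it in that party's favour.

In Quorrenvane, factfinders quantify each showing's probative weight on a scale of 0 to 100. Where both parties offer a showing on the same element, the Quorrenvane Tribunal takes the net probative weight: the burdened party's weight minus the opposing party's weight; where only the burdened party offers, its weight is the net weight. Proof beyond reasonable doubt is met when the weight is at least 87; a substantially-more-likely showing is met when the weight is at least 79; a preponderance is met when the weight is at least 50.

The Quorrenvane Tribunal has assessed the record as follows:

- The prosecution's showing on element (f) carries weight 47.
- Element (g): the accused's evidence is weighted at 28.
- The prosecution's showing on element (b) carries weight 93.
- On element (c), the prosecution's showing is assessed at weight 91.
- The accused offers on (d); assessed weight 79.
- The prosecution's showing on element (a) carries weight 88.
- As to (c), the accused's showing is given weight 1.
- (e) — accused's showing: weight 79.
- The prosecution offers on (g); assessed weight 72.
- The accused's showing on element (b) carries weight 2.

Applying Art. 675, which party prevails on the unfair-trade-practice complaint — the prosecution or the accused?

At Stage 1 the prosecution must meet proof beyond reasonable doubt (weight is at least 87): on (a) the weight is 88, which does reach 87, so (a) meets the standard; on (b) the weight is 93 less the opposing 2 gives net 91, ≥ 87, so (b) meets the standard; on (c) the weight is 91 less the opposing 1 gives net 90, which does reach 87, so (c) meets the standard.
  All elements met. The burden passes to the accused.
At Stage 2 the accused must meet a substantially-more-likely showing (weight is at least 79): on (d) the weight is 79, which does reach 79, so (d) meets the standard; on (e) the weight is 79, which does reach 79, so (e) meets the standard.
  Stage 2 carried; the burden shifts to the prosecution.
At Stage 3 the prosecution must meet a preponderance (weight is at least 50): on (f) the weight is 47, which does not reach 50, so (f) does not meet the standard; on (g) the weight is 72 less the opposing 28 gives net 44, < 50, so (g) does not meet the standard.
  Stage 3 not carried; the prosecution fails its burden.
The accused prevails.

accused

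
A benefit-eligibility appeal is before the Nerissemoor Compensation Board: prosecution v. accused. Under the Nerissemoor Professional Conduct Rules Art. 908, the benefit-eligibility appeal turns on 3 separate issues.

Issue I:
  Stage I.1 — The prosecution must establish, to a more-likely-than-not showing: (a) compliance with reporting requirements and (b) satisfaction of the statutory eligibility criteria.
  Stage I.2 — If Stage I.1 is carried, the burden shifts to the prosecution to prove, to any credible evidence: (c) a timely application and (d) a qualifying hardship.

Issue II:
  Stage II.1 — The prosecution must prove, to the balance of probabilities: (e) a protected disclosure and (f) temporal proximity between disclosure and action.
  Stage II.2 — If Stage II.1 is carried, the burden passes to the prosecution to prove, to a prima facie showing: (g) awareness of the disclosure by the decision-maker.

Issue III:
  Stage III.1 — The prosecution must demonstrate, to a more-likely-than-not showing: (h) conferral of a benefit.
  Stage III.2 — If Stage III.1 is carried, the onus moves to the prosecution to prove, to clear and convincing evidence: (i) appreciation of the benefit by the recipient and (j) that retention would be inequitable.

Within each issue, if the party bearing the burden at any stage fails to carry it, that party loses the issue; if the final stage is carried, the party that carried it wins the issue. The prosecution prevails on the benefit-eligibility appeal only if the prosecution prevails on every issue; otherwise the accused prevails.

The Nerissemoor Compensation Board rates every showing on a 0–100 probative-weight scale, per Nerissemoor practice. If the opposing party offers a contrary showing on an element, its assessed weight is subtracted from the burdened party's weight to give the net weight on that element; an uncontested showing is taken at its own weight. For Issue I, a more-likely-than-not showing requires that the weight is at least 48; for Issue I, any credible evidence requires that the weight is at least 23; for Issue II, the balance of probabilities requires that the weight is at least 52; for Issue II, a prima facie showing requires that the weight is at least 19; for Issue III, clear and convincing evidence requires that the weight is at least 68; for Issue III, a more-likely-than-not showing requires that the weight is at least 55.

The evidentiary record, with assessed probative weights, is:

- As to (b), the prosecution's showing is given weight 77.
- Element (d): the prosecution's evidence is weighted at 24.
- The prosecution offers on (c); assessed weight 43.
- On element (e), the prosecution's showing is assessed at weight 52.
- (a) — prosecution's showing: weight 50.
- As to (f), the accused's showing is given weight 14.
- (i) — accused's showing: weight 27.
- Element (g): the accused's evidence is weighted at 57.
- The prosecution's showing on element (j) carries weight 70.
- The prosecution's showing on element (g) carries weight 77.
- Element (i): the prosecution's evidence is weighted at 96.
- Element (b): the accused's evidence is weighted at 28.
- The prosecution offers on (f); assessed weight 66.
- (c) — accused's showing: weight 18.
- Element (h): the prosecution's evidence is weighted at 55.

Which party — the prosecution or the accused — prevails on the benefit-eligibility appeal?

prosecution

— Issue I —
At Stage I.1 the prosecution must meet a more-likely-than-not showing (weight is at least 48): on (a) the weight is 50, ≥ 48, so (a) meets the standard; on (b) the weight is 77 less the opposing 28 gives net 49, ≥ 48, so (b) meets the standard.
  Stage I.1 carried; the burden remains with the prosecution.
At Stage I.2 the prosecution must meet any credible evidence (weight is at least 23): on (c) the weight is 43 less the opposing 18 gives net 25, ≥ 23, so (c) meets the standard; on (d) the weight is 24, which does reach 23, so (d) meets the standard.
  The prosecution carries the last stage.
All stages carried — the prosecution prevails on this issue.
— Issue II —
At Stage II.1 the prosecution must meet the balance of probabilities (weight is at least 52): on (e) the weight is 52, which does reach 52, so (e) meets the standard; on (f) the weight is 66 less the opposing 14 gives net 52, which does reach 52, so (f) meets the standard.
  Stage II.1 carried; the burden remains with the prosecution.
At Stage II.2 the prosecution must meet a prima facie showing (weight is at least 19): on (g) the weight is 77 less the opposing 57 gives net 20, ≥ 19, so (g) meets the standard.
  Stage II.2 carried; the final stage is satisfied.
All stages carried — the prosecution prevails on this issue.
— Issue III —
At Stage III.1 the prosecution must meet a more-likely-than-not showing (weight is at least 55): on (h) the weight is 55, ≥ 55, so (h) meets the standard.
  All elements met. The prosecution retains the burden for Stage III.2.
At Stage III.2 the prosecution must meet clear and convincing evidence (weight is at least 68): on (i) the weight is 96 less the opposing 27 gives net 69, which does reach 68, so (i) meets the standard; on (j) the weight is 70, ≥ 68, so (j) meets the standard.
  The prosecution carries the last stage.
All stages carried — the prosecution prevails on this issue.
Per-issue: Issue I → prosecution; Issue II → prosecution; Issue III → prosecution. The prosecution must prevail on every issue; overall, the prosecution prevails.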